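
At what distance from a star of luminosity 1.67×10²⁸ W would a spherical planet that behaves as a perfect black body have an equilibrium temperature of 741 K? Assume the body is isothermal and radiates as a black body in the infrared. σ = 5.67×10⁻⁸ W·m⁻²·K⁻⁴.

d ≈ 1.39×10¹¹ m

For an isothermal black-emitting sphere, (1−a)S·πr² = σ·4πr²·T⁴ ⇒ S = 4σT⁴/(1−a).
S = 4·5.67×10⁻⁸·(741)⁴/1.00 = 68380 W/m².
Flux falls as S = L/(4πd²), so d = √(L/(4πS)) = √(1.67×10²⁸/(4π·68380)).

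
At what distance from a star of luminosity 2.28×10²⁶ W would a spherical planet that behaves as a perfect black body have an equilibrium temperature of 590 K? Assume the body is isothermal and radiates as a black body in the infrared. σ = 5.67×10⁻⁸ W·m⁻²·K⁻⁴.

d ≈ 2.57×10¹⁰ m

For an isothermal black-emitting sphere, (1−a)S·πr² = σ·4πr²·T⁴ ⇒ S = 4σT⁴/(1−a).
S = 4·5.67×10⁻⁸·(590)⁴/1.00 = 27480 W/m².
Flux falls as S = L/(4πd²), so d = √(L/(4πS)) = √(2.28×10²⁶/(4π·27480)).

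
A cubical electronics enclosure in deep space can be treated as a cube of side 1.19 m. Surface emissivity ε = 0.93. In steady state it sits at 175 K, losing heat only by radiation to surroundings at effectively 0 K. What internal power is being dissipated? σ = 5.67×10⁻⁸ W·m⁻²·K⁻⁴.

Steady state: P = εσA T⁴.
A = 6L² = 8.497 m²; T⁴ = (175)⁴ = 9.379×10⁸ K⁴.
P = 0.93 × 5.67×10⁻⁸ × 8.497 × 9.379×10⁸.

P ≈ 420 W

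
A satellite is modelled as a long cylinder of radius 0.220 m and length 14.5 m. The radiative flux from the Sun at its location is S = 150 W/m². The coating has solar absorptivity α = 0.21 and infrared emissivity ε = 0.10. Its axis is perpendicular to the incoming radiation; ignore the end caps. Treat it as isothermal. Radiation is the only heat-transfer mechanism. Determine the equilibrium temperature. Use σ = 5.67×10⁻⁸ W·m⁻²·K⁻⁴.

T ≈ 205 K

At equilibrium, absorbed power = emitted power.
Absorbing cross-section = 2rL = 6.380 m²; emitting surface = 2πrL = 20.04 m² (ratio π).
αS·A_cross = εσ·A_surf·T⁴  ⇒  T⁴ = αS/(ε·πσ).
T⁴ = 0.210·150/(0.10·π·5.67×10⁻⁸) = 1.768×10⁹ K⁴.
T = (1.768×10⁹)^(1/4).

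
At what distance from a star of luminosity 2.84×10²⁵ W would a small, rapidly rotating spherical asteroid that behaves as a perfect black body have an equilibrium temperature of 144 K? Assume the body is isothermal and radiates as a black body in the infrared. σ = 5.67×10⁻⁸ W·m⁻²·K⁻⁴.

For an isothermal black-emitting sphere, (1−a)S·πr² = σ·4πr²·T⁴ ⇒ S = 4σT⁴/(1−a).
S = 4·5.67×10⁻⁸·(144)⁴/1.00 = 97.52 W/m².
Flux falls as S = L/(4πd²), so d = √(L/(4πS)) = √(2.84×10²⁵/(4π·97.52)).

d ≈ 1.52×10¹¹ m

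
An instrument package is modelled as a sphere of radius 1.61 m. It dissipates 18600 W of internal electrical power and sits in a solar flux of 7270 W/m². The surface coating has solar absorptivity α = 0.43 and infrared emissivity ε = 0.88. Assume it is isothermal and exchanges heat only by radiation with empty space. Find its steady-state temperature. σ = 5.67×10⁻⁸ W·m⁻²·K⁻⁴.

At steady state, absorbed solar power + internal power = radiated power.
Absorbed: α·S·A_cross = 0.43·7270·8.143 = 25460 W (cross-section πr²).
Total input = 25460 + 18600 = 44060 W.
Radiated: εσ·A_surf·T⁴ with A_surf = 4πr² = 32.57 m².
T⁴ = 44060/(0.88·5.67×10⁻⁸·32.57) = 2.711×10¹⁰ K⁴.

T ≈ 406 K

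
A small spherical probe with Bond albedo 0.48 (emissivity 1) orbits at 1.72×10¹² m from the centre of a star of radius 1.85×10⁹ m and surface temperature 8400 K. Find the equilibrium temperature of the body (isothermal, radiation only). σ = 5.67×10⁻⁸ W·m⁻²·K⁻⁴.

T ≈ 165 K

The star's surface emits σT_*⁴; at distance d the flux is S = σT_*⁴(R_*/d)².
S = 5.67×10⁻⁸·(8400)⁴·(1.85×10⁹/1.72×10¹²)² = 326.6 W/m².
For an isothermal sphere T⁴ = (1−a)S/(4σ) = 7.488×10⁸ K⁴.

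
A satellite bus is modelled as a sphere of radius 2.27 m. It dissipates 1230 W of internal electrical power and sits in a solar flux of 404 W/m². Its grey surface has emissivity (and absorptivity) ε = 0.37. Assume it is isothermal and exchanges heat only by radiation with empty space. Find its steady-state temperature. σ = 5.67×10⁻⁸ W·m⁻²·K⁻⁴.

T ≈ 228 K

At steady state, absorbed solar power + internal power = radiated power.
Absorbed: α·S·A_cross = 0.37·404·16.19 = 2420 W (cross-section πr²).
Total input = 2420 + 1230 = 3650 W.
Radiated: εσ·A_surf·T⁴ with A_surf = 4πr² = 64.75 m².
T⁴ = 3650/(0.37·5.67×10⁻⁸·64.75) = 2.687×10⁹ K⁴.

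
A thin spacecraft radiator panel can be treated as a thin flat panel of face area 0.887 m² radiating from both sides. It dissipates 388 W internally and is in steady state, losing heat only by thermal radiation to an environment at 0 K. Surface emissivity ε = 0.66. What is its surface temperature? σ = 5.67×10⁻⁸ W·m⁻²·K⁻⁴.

Steady state: internal power = radiated power, P = εσA T⁴.
Radiating area A = 2·0.887 = 1.774 m².
T⁴ = P/(εσA) = 388/(0.66·5.67×10⁻⁸·1.774) = 5.845×10⁹ K⁴.
T = (5.845×10⁹)^(1/4).

T ≈ 276 K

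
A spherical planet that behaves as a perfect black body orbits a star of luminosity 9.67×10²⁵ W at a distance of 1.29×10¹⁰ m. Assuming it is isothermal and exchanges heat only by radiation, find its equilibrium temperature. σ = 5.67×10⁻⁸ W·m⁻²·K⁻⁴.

First find the stellar flux at distance d: S = L/(4πd²) = 9.67×10²⁵/(4π·(1.29×10¹⁰)²) = 46240 W/m².
For an isothermal sphere, absorbed (1−a)S·πr² = emitted σ·4πr²·T⁴, so T⁴ = (1−a)S/(4σ).
T⁴ = 1.00·46240/(4·5.67×10⁻⁸) = 2.039×10¹¹ K⁴.

T ≈ 672 K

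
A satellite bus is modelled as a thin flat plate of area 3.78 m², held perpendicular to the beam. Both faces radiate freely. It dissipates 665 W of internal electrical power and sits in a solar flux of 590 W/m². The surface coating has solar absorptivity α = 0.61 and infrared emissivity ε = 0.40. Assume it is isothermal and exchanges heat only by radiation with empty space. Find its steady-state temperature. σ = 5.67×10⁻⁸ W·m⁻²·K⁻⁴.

At steady state, absorbed solar power + internal power = radiated power.
Absorbed: α·S·A_cross = 0.61·590·3.780 = 1360 W (cross-section A).
Total input = 1360 + 665 = 2025 W.
Radiated: εσ·A_surf·T⁴ with A_surf = 2A = 7.560 m².
T⁴ = 2025/(0.40·5.67×10⁻⁸·7.560) = 1.181×10¹⁰ K⁴.

T ≈ 330 K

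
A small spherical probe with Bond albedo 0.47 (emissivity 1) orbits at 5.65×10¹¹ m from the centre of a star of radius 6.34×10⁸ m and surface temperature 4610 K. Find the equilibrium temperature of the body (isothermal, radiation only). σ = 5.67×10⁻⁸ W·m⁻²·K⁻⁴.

T ≈ 93.2 K

The star's surface emits σT_*⁴; at distance d the flux is S = σT_*⁴(R_*/d)².
S = 5.67×10⁻⁸·(4610)⁴·(6.34×10⁸/5.65×10¹¹)² = 32.25 W/m².
For an isothermal sphere T⁴ = (1−a)S/(4σ) = 7.535×10⁷ K⁴.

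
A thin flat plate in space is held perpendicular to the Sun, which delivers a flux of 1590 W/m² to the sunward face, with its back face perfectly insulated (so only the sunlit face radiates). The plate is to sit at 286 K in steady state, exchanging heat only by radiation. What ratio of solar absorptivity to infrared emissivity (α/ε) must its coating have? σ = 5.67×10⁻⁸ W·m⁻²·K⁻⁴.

α/ε ≈ 0.239

Balance: αS·A = εσ·1A·T⁴ ⇒ α/ε = σT⁴/S.
α/ε = 5.67×10⁻⁸·(286)⁴/1590 = 5.67×10⁻⁸·6.691×10⁹/1590.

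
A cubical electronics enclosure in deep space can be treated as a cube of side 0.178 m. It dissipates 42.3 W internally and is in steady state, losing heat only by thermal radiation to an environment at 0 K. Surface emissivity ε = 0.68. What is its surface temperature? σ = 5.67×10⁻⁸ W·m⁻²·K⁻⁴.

Steady state: internal power = radiated power, P = εσA T⁴.
Radiating area A = 6L² = 0.1901 m².
T⁴ = P/(εσA) = 42.3/(0.68·5.67×10⁻⁸·0.1901) = 5.771×10⁹ K⁴.
T = (5.771×10⁹)^(1/4).

T ≈ 276 K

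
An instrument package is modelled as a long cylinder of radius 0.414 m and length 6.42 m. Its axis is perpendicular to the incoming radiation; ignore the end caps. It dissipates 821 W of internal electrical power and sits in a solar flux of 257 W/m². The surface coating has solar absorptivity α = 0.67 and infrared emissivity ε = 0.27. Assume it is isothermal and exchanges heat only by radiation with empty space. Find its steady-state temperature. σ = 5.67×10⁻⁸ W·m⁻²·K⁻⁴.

At steady state, absorbed solar power + internal power = radiated power.
Absorbed: α·S·A_cross = 0.67·257·5.316 = 915.3 W (cross-section 2rL).
Total input = 915.3 + 821 = 1736 W.
Radiated: εσ·A_surf·T⁴ with A_surf = 2πrL = 16.70 m².
T⁴ = 1736/(0.27·5.67×10⁻⁸·16.70) = 6.792×10⁹ K⁴.

T ≈ 287 K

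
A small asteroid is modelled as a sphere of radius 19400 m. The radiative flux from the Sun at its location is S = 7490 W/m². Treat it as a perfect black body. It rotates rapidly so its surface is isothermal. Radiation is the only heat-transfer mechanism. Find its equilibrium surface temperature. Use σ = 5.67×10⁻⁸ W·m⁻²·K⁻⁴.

At equilibrium, absorbed power = emitted power.
Absorbing cross-section = πr² = 1.182×10⁹ m²; emitting surface = 4πr² = 4.729×10⁹ m² (ratio 4).
S·A_cross = εσ·A_surf·T⁴  ⇒  T⁴ = S/(4σ).
T⁴ = 1.00·7490/(4·5.67×10⁻⁸) = 3.302×10¹⁰ K⁴.
T = (3.302×10¹⁰)^(1/4).

T ≈ 426 K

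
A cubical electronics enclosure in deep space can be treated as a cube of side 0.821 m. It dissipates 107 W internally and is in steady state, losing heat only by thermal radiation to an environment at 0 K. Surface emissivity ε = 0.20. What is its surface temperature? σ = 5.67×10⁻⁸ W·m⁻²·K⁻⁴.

T ≈ 220 K

Steady state: internal power = radiated power, P = εσA T⁴.
Radiating area A = 6L² = 4.044 m².
T⁴ = P/(εσA) = 107/(0.20·5.67×10⁻⁸·4.044) = 2.333×10⁹ K⁴.
T = (2.333×10⁹)^(1/4).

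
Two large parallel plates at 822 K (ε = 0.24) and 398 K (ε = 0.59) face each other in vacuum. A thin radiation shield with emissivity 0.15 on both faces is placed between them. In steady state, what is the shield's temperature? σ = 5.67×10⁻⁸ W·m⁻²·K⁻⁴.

T_s ≈ 677 K

In steady state the net flux on the hot side equals that on the cold side.
σ(T₁⁴−T_s⁴)/D₁ = σ(T_s⁴−T₂⁴)/D₂, with D₁ = 1/ε₁+1/ε_s−1 = 9.833, D₂ = 1/ε_s+1/ε₂−1 = 7.362.
Solve for T_s⁴: T_s⁴ = (D₂·T₁⁴ + D₁·T₂⁴)/(D₁+D₂) = 2.098×10¹¹ K⁴.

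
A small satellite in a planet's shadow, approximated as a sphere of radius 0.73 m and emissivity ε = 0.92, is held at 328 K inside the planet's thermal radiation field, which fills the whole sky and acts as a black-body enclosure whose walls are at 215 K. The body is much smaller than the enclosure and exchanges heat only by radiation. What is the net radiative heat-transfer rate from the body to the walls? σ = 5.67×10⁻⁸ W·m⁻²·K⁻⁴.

P_net ≈ 3300 W

For a small grey body in a large enclosure: P_net = εσA(T_body⁴ − T_wall⁴).
A = 4πr² = 6.697 m²; T_body⁴ − T_wall⁴ = 1.157×10¹⁰ − 2.137×10⁹ = 9.438×10⁹ K⁴.
|P_net| = 0.92·5.67×10⁻⁸·6.697·9.438×10⁹.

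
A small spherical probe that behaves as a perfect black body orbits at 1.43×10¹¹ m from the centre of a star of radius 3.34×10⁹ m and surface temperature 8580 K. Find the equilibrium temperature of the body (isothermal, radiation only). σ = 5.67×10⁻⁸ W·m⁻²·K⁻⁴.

The star's surface emits σT_*⁴; at distance d the flux is S = σT_*⁴(R_*/d)².
S = 5.67×10⁻⁸·(8580)⁴·(3.34×10⁹/1.43×10¹¹)² = 1.676×10⁵ W/m².
For an isothermal sphere T⁴ = (1−a)S/(4σ) = 7.391×10¹¹ K⁴.

T ≈ 927 K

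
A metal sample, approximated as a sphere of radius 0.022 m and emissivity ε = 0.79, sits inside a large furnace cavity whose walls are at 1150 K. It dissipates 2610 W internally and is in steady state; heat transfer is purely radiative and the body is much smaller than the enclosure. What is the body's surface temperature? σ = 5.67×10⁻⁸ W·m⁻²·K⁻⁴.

For a small grey body in a large enclosure, net radiated power = εσA(T⁴ − T_w⁴).
Steady state: P = εσA(T⁴ − T_w⁴) with A = 4πr² = 0.006082 m².
T⁴ = P/(εσA) + T_w⁴ = 2610/(0.79·5.67×10⁻⁸·0.006082) + (1150)⁴
    = 9.580×10¹² + 1.749×10¹² = 1.133×10¹³ K⁴.

T ≈ 1830 K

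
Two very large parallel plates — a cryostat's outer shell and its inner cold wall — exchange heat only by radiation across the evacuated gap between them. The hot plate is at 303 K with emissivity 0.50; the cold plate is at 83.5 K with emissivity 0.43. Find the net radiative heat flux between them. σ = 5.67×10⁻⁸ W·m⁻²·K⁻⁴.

q ≈ 143 W/m²

For two infinite grey parallel plates, q = σ(T₁⁴ − T₂⁴)/(1/ε₁ + 1/ε₂ − 1).
T₁⁴ − T₂⁴ = 8.429×10⁹ − 4.861×10⁷ = 8.380×10⁹ K⁴.
1/ε₁ + 1/ε₂ − 1 = 2.000 + 2.326 − 1 = 3.326.
q = 5.67×10⁻⁸ × 8.380×10⁹ / 3.326.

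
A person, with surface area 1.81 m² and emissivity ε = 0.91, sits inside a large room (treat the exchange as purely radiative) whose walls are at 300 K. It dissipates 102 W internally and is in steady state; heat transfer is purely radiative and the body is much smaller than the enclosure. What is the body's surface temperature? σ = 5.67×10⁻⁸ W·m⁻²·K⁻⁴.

For a small grey body in a large enclosure, net radiated power = εσA(T⁴ − T_w⁴).
Steady state: P = εσA(T⁴ − T_w⁴) with A = 1.81 m².
T⁴ = P/(εσA) + T_w⁴ = 102/(0.91·5.67×10⁻⁸·1.810) + (300)⁴
    = 1.092×10⁹ + 8.100×10⁹ = 9.192×10⁹ K⁴.

T ≈ 310 K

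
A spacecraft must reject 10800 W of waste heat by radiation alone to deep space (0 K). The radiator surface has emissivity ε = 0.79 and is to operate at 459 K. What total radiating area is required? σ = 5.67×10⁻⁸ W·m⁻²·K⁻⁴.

A ≈ 5.43 m²

P = εσA T⁴ ⇒ A = P/(εσT⁴).
T⁴ = 4.439×10¹⁰ K⁴.
A = 10800/(0.79 × 5.67×10⁻⁸ × 4.439×10¹⁰).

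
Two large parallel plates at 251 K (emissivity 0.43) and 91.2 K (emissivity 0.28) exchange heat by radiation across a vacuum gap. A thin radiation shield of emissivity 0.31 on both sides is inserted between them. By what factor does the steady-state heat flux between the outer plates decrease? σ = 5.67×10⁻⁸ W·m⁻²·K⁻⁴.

factor ≈ 2.11

Without shield: q₀ = σΔ(T⁴)/(1/ε₁+1/ε₂−1) with denominator 4.897.
With shield the two gaps are in series; the resistances add: (1/ε₁+1/ε_s−1)+(1/ε_s+1/ε₂−1) = 4.551+5.797 = 10.35.
Heat-flux ratio q₀/q = 10.35/4.897.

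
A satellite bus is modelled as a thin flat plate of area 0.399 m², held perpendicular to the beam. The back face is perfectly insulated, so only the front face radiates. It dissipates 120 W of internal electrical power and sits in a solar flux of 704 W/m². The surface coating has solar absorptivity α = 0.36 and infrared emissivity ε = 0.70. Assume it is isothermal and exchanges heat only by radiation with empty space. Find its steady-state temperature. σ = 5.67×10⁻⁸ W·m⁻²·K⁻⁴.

T ≈ 344 K

At steady state, absorbed solar power + internal power = radiated power.
Absorbed: α·S·A_cross = 0.36·704·0.3990 = 101.1 W (cross-section A).
Total input = 101.1 + 120 = 221.1 W.
Radiated: εσ·A_surf·T⁴ with A_surf = A = 0.3990 m².
T⁴ = 221.1/(0.70·5.67×10⁻⁸·0.3990) = 1.396×10¹⁰ K⁴.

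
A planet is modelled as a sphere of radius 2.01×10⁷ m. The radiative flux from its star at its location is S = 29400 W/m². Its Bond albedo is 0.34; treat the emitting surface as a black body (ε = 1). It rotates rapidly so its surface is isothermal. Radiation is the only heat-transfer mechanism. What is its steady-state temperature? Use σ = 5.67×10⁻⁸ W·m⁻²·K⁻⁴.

At equilibrium, absorbed power = emitted power.
Absorbing cross-section = πr² = 1.269×10¹⁵ m²; emitting surface = 4πr² = 5.077×10¹⁵ m² (ratio 4).
(1−a)S·A_cross = εσ·A_surf·T⁴  ⇒  T⁴ = (1−a)S/(4σ).
T⁴ = 0.660·29400/(4·5.67×10⁻⁸) = 8.556×10¹⁰ K⁴.
T = (8.556×10¹⁰)^(1/4).

T ≈ 541 K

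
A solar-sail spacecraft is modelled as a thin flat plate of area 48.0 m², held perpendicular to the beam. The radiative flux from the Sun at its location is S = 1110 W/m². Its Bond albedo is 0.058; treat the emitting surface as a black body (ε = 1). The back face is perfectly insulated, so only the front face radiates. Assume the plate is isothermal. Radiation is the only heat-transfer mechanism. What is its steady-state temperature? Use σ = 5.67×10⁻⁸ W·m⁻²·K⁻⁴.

T ≈ 369 K

At equilibrium, absorbed power = emitted power.
Absorbing cross-section = A = 48.00 m²; emitting surface = A = 48.00 m² (ratio 1).
(1−a)S·A_cross = εσ·A_surf·T⁴  ⇒  T⁴ = (1−a)S/(1σ).
T⁴ = 0.942·1110/(1·5.67×10⁻⁸) = 1.844×10¹⁰ K⁴.
T = (1.844×10¹⁰)^(1/4).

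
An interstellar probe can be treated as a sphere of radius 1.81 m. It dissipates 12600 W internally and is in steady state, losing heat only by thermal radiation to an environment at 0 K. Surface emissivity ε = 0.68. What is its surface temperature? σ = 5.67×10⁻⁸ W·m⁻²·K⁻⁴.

Steady state: internal power = radiated power, P = εσA T⁴.
Radiating area A = 4πr² = 41.17 m².
T⁴ = P/(εσA) = 12600/(0.68·5.67×10⁻⁸·41.17) = 7.938×10⁹ K⁴.
T = (7.938×10⁹)^(1/4).

T ≈ 298 K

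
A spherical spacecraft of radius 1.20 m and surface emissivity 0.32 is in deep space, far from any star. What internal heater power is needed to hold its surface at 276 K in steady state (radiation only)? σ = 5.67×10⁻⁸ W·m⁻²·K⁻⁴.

P = εσ·4πr²·T⁴.
4πr² = 18.10 m²; T⁴ = 5.803×10⁹ K⁴.
P = 0.32·5.67×10⁻⁸·18.10·5.803×10⁹.

P ≈ 1910 W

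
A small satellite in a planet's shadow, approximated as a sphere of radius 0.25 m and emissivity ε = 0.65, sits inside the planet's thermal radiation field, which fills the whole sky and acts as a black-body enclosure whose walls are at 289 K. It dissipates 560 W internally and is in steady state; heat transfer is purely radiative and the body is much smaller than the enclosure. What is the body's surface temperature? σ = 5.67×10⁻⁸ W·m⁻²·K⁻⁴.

For a small grey body in a large enclosure, net radiated power = εσA(T⁴ − T_w⁴).
Steady state: P = εσA(T⁴ − T_w⁴) with A = 4πr² = 0.7854 m².
T⁴ = P/(εσA) + T_w⁴ = 560/(0.65·5.67×10⁻⁸·0.7854) + (289)⁴
    = 1.935×10¹⁰ + 6.976×10⁹ = 2.632×10¹⁰ K⁴.

T ≈ 403 K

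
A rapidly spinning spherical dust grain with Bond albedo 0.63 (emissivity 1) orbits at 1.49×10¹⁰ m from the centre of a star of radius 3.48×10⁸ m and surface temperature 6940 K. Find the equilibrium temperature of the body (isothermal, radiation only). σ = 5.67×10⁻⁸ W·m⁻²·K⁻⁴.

The star's surface emits σT_*⁴; at distance d the flux is S = σT_*⁴(R_*/d)².
S = 5.67×10⁻⁸·(6940)⁴·(3.48×10⁸/1.49×10¹⁰)² = 71750 W/m².
For an isothermal sphere T⁴ = (1−a)S/(4σ) = 1.170×10¹¹ K⁴.

T ≈ 585 K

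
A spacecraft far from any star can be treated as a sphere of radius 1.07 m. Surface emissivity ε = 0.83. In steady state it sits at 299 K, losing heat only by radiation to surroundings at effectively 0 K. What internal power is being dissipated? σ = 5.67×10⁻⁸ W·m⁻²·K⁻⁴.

P ≈ 5410 W

Steady state: P = εσA T⁴.
A = 4πr² = 14.39 m²; T⁴ = (299)⁴ = 7.993×10⁹ K⁴.
P = 0.83 × 5.67×10⁻⁸ × 14.39 × 7.993×10⁹.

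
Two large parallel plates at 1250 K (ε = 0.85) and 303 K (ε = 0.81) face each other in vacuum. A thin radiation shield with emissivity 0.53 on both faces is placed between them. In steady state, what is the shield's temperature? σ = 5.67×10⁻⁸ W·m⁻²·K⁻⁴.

T_s ≈ 1060 K

In steady state the net flux on the hot side equals that on the cold side.
σ(T₁⁴−T_s⁴)/D₁ = σ(T_s⁴−T₂⁴)/D₂, with D₁ = 1/ε₁+1/ε_s−1 = 2.063, D₂ = 1/ε_s+1/ε₂−1 = 2.121.
Solve for T_s⁴: T_s⁴ = (D₂·T₁⁴ + D₁·T₂⁴)/(D₁+D₂) = 1.242×10¹² K⁴.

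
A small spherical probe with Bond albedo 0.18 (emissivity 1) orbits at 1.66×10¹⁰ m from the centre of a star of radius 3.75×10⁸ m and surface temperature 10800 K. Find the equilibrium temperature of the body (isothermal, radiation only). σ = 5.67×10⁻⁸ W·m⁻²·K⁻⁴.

T ≈ 1090 K

The star's surface emits σT_*⁴; at distance d the flux is S = σT_*⁴(R_*/d)².
S = 5.67×10⁻⁸·(10800)⁴·(3.75×10⁸/1.66×10¹⁰)² = 3.937×10⁵ W/m².
For an isothermal sphere T⁴ = (1−a)S/(4σ) = 1.423×10¹² K⁴.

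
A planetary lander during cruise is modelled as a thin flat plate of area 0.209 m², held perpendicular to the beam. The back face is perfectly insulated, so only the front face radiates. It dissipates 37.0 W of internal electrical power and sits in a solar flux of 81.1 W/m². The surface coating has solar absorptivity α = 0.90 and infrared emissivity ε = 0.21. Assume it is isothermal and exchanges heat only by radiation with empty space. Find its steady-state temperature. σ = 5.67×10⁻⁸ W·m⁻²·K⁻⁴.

T ≈ 381 K

At steady state, absorbed solar power + internal power = radiated power.
Absorbed: α·S·A_cross = 0.90·81.1·0.2090 = 15.25 W (cross-section A).
Total input = 15.25 + 37.0 = 52.25 W.
Radiated: εσ·A_surf·T⁴ with A_surf = A = 0.2090 m².
T⁴ = 52.25/(0.21·5.67×10⁻⁸·0.2090) = 2.100×10¹⁰ K⁴.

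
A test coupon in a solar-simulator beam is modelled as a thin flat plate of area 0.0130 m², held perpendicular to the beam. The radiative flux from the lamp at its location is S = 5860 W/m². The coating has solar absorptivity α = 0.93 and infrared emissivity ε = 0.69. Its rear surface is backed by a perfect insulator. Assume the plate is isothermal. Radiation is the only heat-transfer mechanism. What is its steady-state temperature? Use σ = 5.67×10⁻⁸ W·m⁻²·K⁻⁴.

At equilibrium, absorbed power = emitted power.
Absorbing cross-section = A = 0.01300 m²; emitting surface = A = 0.01300 m² (ratio 1).
αS·A_cross = εσ·A_surf·T⁴  ⇒  T⁴ = αS/(ε·1σ).
T⁴ = 0.930·5860/(0.69·1·5.67×10⁻⁸) = 1.393×10¹¹ K⁴.
T = (1.393×10¹¹)^(1/4).

T ≈ 611 K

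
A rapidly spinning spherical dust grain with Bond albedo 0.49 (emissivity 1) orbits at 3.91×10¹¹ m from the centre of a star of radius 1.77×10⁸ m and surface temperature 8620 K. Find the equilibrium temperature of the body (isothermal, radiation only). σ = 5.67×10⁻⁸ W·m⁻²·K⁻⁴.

The star's surface emits σT_*⁴; at distance d the flux is S = σT_*⁴(R_*/d)².
S = 5.67×10⁻⁸·(8620)⁴·(1.77×10⁸/3.91×10¹¹)² = 64.15 W/m².
For an isothermal sphere T⁴ = (1−a)S/(4σ) = 1.443×10⁸ K⁴.

T ≈ 110 K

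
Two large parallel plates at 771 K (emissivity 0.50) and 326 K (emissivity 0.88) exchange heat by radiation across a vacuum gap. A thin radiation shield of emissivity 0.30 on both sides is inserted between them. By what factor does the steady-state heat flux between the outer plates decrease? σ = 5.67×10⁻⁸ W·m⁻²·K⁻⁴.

Without shield: q₀ = σΔ(T⁴)/(1/ε₁+1/ε₂−1) with denominator 2.136.
With shield the two gaps are in series; the resistances add: (1/ε₁+1/ε_s−1)+(1/ε_s+1/ε₂−1) = 4.333+3.470 = 7.803.
Heat-flux ratio q₀/q = 7.803/2.136.

factor ≈ 3.65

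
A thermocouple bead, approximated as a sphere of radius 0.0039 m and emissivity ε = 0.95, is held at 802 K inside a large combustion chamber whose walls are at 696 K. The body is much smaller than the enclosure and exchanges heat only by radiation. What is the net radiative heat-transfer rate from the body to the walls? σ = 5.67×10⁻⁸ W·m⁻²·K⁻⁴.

P_net ≈ 1.84 W

For a small grey body in a large enclosure: P_net = εσA(T_body⁴ − T_wall⁴).
A = 4πr² = 1.911×10⁻⁴ m²; T_body⁴ − T_wall⁴ = 4.137×10¹¹ − 2.347×10¹¹ = 1.791×10¹¹ K⁴.
|P_net| = 0.95·5.67×10⁻⁸·1.911×10⁻⁴·1.791×10¹¹.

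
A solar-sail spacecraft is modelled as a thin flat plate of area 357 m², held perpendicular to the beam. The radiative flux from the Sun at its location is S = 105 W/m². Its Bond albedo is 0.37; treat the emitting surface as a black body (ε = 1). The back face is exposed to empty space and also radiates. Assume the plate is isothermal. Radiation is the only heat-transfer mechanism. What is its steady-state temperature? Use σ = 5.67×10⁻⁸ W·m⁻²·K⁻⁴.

At equilibrium, absorbed power = emitted power.
Absorbing cross-section = A = 357.0 m²; emitting surface = 2A = 714.0 m² (ratio 2).
(1−a)S·A_cross = εσ·A_surf·T⁴  ⇒  T⁴ = (1−a)S/(2σ).
T⁴ = 0.630·105/(2·5.67×10⁻⁸) = 5.833×10⁸ K⁴.
T = (5.833×10⁸)^(1/4).

T ≈ 155 K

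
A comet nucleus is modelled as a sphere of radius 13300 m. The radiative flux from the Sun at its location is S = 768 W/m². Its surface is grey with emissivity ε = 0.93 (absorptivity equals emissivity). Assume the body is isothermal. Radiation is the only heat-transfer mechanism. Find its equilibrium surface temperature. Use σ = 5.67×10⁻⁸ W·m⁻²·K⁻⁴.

At equilibrium, absorbed power = emitted power.
Absorbing cross-section = πr² = 5.557×10⁸ m²; emitting surface = 4πr² = 2.223×10⁹ m² (ratio 4).
εS·A_cross = εσ·A_surf·T⁴  ⇒  T⁴ = S/(4σ)   (ε cancels).
T⁴ = 768/(4·5.67×10⁻⁸) = 3.386×10⁹ K⁴.
T = (3.386×10⁹)^(1/4).

T ≈ 241 K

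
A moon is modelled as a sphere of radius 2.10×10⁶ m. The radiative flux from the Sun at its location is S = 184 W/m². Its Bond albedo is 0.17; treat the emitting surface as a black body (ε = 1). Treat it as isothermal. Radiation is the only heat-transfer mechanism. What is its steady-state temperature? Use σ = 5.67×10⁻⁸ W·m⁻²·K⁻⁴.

At equilibrium, absorbed power = emitted power.
Absorbing cross-section = πr² = 1.385×10¹³ m²; emitting surface = 4πr² = 5.542×10¹³ m² (ratio 4).
(1−a)S·A_cross = εσ·A_surf·T⁴  ⇒  T⁴ = (1−a)S/(4σ).
T⁴ = 0.830·184/(4·5.67×10⁻⁸) = 6.734×10⁸ K⁴.
T = (6.734×10⁸)^(1/4).

T ≈ 161 K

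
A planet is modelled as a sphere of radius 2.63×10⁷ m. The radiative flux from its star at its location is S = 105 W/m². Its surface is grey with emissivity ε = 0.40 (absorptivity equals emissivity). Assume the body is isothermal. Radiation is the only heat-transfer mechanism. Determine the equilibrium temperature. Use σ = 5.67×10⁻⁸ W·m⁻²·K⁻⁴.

At equilibrium, absorbed power = emitted power.
Absorbing cross-section = πr² = 2.173×10¹⁵ m²; emitting surface = 4πr² = 8.692×10¹⁵ m² (ratio 4).
εS·A_cross = εσ·A_surf·T⁴  ⇒  T⁴ = S/(4σ)   (ε cancels).
T⁴ = 105/(4·5.67×10⁻⁸) = 4.630×10⁸ K⁴.
T = (4.630×10⁸)^(1/4).

T ≈ 147 K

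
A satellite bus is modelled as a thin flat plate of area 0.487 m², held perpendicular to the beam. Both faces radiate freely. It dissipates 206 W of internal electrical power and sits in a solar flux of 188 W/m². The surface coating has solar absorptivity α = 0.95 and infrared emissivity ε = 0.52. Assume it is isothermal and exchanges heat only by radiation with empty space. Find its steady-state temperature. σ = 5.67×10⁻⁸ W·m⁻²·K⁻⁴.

At steady state, absorbed solar power + internal power = radiated power.
Absorbed: α·S·A_cross = 0.95·188·0.4870 = 86.98 W (cross-section A).
Total input = 86.98 + 206 = 293.0 W.
Radiated: εσ·A_surf·T⁴ with A_surf = 2A = 0.9740 m².
T⁴ = 293.0/(0.52·5.67×10⁻⁸·0.9740) = 1.020×10¹⁰ K⁴.

T ≈ 318 K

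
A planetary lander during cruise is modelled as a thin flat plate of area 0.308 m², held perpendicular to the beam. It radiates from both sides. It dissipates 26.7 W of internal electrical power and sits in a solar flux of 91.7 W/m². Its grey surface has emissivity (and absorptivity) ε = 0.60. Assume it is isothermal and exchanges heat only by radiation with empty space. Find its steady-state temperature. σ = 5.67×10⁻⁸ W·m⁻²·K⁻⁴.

T ≈ 214 K

At steady state, absorbed solar power + internal power = radiated power.
Absorbed: α·S·A_cross = 0.60·91.7·0.3080 = 16.95 W (cross-section A).
Total input = 16.95 + 26.7 = 43.65 W.
Radiated: εσ·A_surf·T⁴ with A_surf = 2A = 0.6160 m².
T⁴ = 43.65/(0.60·5.67×10⁻⁸·0.6160) = 2.083×10⁹ K⁴.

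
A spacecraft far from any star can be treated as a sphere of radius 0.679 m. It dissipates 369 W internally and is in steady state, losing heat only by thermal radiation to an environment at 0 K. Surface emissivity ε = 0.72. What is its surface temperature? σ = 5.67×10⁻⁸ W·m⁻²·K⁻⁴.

T ≈ 199 K

Steady state: internal power = radiated power, P = εσA T⁴.
Radiating area A = 4πr² = 5.794 m².
T⁴ = P/(εσA) = 369/(0.72·5.67×10⁻⁸·5.794) = 1.560×10⁹ K⁴.
T = (1.560×10⁹)^(1/4).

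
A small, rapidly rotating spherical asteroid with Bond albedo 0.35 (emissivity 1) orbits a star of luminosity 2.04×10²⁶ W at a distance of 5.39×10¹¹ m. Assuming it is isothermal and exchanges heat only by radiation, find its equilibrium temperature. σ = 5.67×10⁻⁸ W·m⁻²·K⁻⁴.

First find the stellar flux at distance d: S = L/(4πd²) = 2.04×10²⁶/(4π·(5.39×10¹¹)²) = 55.88 W/m².
For an isothermal sphere, absorbed (1−a)S·πr² = emitted σ·4πr²·T⁴, so T⁴ = (1−a)S/(4σ).
T⁴ = 0.650·55.88/(4·5.67×10⁻⁸) = 1.601×10⁸ K⁴.

T ≈ 112 K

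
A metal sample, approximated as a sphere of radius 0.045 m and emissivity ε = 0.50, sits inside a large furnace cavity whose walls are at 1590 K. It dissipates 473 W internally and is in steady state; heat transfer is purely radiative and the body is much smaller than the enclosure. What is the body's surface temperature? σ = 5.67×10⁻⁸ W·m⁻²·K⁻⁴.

For a small grey body in a large enclosure, net radiated power = εσA(T⁴ − T_w⁴).
Steady state: P = εσA(T⁴ − T_w⁴) with A = 4πr² = 0.02545 m².
T⁴ = P/(εσA) + T_w⁴ = 473/(0.50·5.67×10⁻⁸·0.02545) + (1590)⁴
    = 6.557×10¹¹ + 6.391×10¹² = 7.047×10¹² K⁴.

T ≈ 1630 K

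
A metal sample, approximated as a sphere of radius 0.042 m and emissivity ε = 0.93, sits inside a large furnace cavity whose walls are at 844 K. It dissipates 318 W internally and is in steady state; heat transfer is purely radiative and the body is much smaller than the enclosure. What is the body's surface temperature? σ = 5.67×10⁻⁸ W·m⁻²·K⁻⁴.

T ≈ 940 K

For a small grey body in a large enclosure, net radiated power = εσA(T⁴ − T_w⁴).
Steady state: P = εσA(T⁴ − T_w⁴) with A = 4πr² = 0.02217 m².
T⁴ = P/(εσA) + T_w⁴ = 318/(0.93·5.67×10⁻⁸·0.02217) + (844)⁴
    = 2.721×10¹¹ + 5.074×10¹¹ = 7.795×10¹¹ K⁴.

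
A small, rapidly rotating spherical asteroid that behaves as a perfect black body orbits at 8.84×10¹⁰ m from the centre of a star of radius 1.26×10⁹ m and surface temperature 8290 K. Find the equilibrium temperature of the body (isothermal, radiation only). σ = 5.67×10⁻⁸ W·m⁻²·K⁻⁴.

The star's surface emits σT_*⁴; at distance d the flux is S = σT_*⁴(R_*/d)².
S = 5.67×10⁻⁸·(8290)⁴·(1.26×10⁹/8.84×10¹⁰)² = 54400 W/m².
For an isothermal sphere T⁴ = (1−a)S/(4σ) = 2.399×10¹¹ K⁴.

T ≈ 700 K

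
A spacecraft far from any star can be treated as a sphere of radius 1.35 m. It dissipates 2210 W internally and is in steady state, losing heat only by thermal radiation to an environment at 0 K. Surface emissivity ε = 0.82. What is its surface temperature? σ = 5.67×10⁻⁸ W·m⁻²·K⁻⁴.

Steady state: internal power = radiated power, P = εσA T⁴.
Radiating area A = 4πr² = 22.90 m².
T⁴ = P/(εσA) = 2210/(0.82·5.67×10⁻⁸·22.90) = 2.075×10⁹ K⁴.
T = (2.075×10⁹)^(1/4).

T ≈ 213 K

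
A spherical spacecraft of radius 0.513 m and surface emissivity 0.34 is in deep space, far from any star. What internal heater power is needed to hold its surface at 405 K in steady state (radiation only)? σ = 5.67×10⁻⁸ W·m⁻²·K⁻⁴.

P = εσ·4πr²·T⁴.
4πr² = 3.307 m²; T⁴ = 2.690×10¹⁰ K⁴.
P = 0.34·5.67×10⁻⁸·3.307·2.690×10¹⁰.

P ≈ 1720 W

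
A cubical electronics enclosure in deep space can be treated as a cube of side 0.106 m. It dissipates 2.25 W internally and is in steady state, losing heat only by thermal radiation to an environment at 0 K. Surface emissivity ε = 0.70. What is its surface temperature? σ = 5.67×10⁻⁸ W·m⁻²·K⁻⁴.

T ≈ 170 K

Steady state: internal power = radiated power, P = εσA T⁴.
Radiating area A = 6L² = 0.06742 m².
T⁴ = P/(εσA) = 2.25/(0.70·5.67×10⁻⁸·0.06742) = 8.409×10⁸ K⁴.
T = (8.409×10⁸)^(1/4).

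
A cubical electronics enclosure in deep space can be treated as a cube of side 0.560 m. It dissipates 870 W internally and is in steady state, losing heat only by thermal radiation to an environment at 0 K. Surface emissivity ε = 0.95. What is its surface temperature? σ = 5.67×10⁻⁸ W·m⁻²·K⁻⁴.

T ≈ 304 K

Steady state: internal power = radiated power, P = εσA T⁴.
Radiating area A = 6L² = 1.882 m².
T⁴ = P/(εσA) = 870/(0.95·5.67×10⁻⁸·1.882) = 8.584×10⁹ K⁴.
T = (8.584×10⁹)^(1/4).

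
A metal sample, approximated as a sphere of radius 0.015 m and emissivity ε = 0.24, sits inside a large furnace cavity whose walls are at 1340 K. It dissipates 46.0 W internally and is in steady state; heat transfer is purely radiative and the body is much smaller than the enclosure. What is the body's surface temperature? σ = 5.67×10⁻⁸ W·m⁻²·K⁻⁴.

T ≈ 1450 K

For a small grey body in a large enclosure, net radiated power = εσA(T⁴ − T_w⁴).
Steady state: P = εσA(T⁴ − T_w⁴) with A = 4πr² = 0.002827 m².
T⁴ = P/(εσA) + T_w⁴ = 46.0/(0.24·5.67×10⁻⁸·0.002827) + (1340)⁴
    = 1.196×10¹² + 3.224×10¹² = 4.420×10¹² K⁴.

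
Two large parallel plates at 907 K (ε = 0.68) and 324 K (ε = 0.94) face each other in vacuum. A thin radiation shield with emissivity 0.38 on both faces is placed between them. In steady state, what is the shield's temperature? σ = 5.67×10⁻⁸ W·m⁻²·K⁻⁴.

T_s ≈ 752 K

In steady state the net flux on the hot side equals that on the cold side.
σ(T₁⁴−T_s⁴)/D₁ = σ(T_s⁴−T₂⁴)/D₂, with D₁ = 1/ε₁+1/ε_s−1 = 3.102, D₂ = 1/ε_s+1/ε₂−1 = 2.695.
Solve for T_s⁴: T_s⁴ = (D₂·T₁⁴ + D₁·T₂⁴)/(D₁+D₂) = 3.205×10¹¹ K⁴.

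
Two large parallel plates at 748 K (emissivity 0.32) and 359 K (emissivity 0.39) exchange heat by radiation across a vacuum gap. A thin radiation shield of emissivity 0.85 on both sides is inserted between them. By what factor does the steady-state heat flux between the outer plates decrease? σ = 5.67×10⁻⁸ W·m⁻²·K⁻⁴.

factor ≈ 1.29

Without shield: q₀ = σΔ(T⁴)/(1/ε₁+1/ε₂−1) with denominator 4.689.
With shield the two gaps are in series; the resistances add: (1/ε₁+1/ε_s−1)+(1/ε_s+1/ε₂−1) = 3.301+2.741 = 6.042.
Heat-flux ratio q₀/q = 6.042/4.689.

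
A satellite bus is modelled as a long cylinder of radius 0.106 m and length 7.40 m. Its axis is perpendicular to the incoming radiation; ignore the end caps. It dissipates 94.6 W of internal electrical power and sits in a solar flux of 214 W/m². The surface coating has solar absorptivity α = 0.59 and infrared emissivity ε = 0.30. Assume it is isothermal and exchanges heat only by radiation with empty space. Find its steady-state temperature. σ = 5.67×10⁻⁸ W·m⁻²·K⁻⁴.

At steady state, absorbed solar power + internal power = radiated power.
Absorbed: α·S·A_cross = 0.59·214·1.569 = 198.1 W (cross-section 2rL).
Total input = 198.1 + 94.6 = 292.7 W.
Radiated: εσ·A_surf·T⁴ with A_surf = 2πrL = 4.929 m².
T⁴ = 292.7/(0.30·5.67×10⁻⁸·4.929) = 3.491×10⁹ K⁴.

T ≈ 243 K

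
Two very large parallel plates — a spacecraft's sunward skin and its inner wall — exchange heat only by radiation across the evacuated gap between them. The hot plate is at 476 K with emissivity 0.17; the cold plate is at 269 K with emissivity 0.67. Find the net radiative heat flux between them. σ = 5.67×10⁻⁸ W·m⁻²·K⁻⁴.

For two infinite grey parallel plates, q = σ(T₁⁴ − T₂⁴)/(1/ε₁ + 1/ε₂ − 1).
T₁⁴ − T₂⁴ = 5.134×10¹⁰ − 5.236×10⁹ = 4.610×10¹⁰ K⁴.
1/ε₁ + 1/ε₂ − 1 = 5.882 + 1.493 − 1 = 6.375.
q = 5.67×10⁻⁸ × 4.610×10¹⁰ / 6.375.

q ≈ 410 W/m²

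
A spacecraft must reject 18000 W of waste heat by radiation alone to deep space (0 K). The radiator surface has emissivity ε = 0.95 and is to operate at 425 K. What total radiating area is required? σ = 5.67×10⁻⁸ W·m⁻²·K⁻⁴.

A ≈ 10.2 m²

P = εσA T⁴ ⇒ A = P/(εσT⁴).
T⁴ = 3.263×10¹⁰ K⁴.
A = 18000/(0.95 × 5.67×10⁻⁸ × 3.263×10¹⁰).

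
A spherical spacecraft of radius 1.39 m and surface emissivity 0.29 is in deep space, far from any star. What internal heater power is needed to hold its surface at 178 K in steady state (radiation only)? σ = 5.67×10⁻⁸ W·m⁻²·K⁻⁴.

P = εσ·4πr²·T⁴.
4πr² = 24.28 m²; T⁴ = 1.004×10⁹ K⁴.
P = 0.29·5.67×10⁻⁸·24.28·1.004×10⁹.

P ≈ 401 W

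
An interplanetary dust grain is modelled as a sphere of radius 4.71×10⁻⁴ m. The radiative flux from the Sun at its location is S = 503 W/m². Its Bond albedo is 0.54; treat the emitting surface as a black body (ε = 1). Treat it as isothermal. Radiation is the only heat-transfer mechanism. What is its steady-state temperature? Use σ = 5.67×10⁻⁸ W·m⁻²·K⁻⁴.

At equilibrium, absorbed power = emitted power.
Absorbing cross-section = πr² = 6.969×10⁻⁷ m²; emitting surface = 4πr² = 2.788×10⁻⁶ m² (ratio 4).
(1−a)S·A_cross = εσ·A_surf·T⁴  ⇒  T⁴ = (1−a)S/(4σ).
T⁴ = 0.460·503/(4·5.67×10⁻⁸) = 1.020×10⁹ K⁴.
T = (1.020×10⁹)^(1/4).

T ≈ 179 K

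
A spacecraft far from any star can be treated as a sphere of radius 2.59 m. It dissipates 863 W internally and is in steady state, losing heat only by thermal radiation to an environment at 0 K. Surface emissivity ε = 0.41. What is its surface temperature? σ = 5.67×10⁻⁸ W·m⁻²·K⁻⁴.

Steady state: internal power = radiated power, P = εσA T⁴.
Radiating area A = 4πr² = 84.30 m².
T⁴ = P/(εσA) = 863/(0.41·5.67×10⁻⁸·84.30) = 4.404×10⁸ K⁴.
T = (4.404×10⁸)^(1/4).

T ≈ 145 K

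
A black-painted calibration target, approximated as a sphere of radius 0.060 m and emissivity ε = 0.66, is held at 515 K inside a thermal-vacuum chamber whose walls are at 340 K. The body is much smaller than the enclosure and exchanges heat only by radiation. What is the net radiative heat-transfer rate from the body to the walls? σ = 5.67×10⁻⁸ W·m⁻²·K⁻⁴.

P_net ≈ 96.5 W

For a small grey body in a large enclosure: P_net = εσA(T_body⁴ − T_wall⁴).
A = 4πr² = 0.04524 m²; T_body⁴ − T_wall⁴ = 7.034×10¹⁰ − 1.336×10¹⁰ = 5.698×10¹⁰ K⁴.
|P_net| = 0.66·5.67×10⁻⁸·0.04524·5.698×10¹⁰.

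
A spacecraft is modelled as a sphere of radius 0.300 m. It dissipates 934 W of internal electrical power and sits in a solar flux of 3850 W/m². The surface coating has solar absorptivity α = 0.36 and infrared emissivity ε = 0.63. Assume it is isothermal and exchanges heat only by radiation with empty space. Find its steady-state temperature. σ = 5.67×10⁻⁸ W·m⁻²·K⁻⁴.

T ≈ 426 K

At steady state, absorbed solar power + internal power = radiated power.
Absorbed: α·S·A_cross = 0.36·3850·0.2827 = 391.9 W (cross-section πr²).
Total input = 391.9 + 934 = 1326 W.
Radiated: εσ·A_surf·T⁴ with A_surf = 4πr² = 1.131 m².
T⁴ = 1326/(0.63·5.67×10⁻⁸·1.131) = 3.282×10¹⁰ K⁴.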